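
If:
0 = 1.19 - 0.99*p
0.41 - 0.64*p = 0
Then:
No Solution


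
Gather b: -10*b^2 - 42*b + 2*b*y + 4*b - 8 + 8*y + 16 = -10*b^2 + b*(2*y - 38) + 8*y + 8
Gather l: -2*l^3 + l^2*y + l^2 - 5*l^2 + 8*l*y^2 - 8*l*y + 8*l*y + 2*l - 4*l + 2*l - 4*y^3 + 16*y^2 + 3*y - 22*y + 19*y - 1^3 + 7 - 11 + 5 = -2*l^3 + l^2*(y - 4) + 8*l*y^2 - 4*y^3 + 16*y^2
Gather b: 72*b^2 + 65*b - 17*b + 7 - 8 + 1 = 72*b^2 + 48*b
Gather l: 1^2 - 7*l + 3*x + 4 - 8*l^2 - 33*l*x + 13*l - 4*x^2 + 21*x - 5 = -8*l^2 + l*(6 - 33*x) - 4*x^2 + 24*x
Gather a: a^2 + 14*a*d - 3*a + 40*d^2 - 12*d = a^2 + a*(14*d - 3) + 40*d^2 - 12*d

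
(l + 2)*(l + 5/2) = l^2 + 9*l/2 + 5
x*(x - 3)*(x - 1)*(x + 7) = x^4 + 3*x^3 - 25*x^2 + 21*x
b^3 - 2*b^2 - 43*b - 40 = (b - 8)*(b + 1)*(b + 5)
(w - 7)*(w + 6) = w^2 - w - 42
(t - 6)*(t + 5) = t^2 - t - 30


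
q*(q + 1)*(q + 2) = q^3 + 3*q^2 + 2*q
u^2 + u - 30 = (u - 5)*(u + 6)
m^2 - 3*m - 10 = (m - 5)*(m + 2)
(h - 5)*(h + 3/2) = h^2 - 7*h/2 - 15/2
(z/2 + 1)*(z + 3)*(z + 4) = z^3/2 + 9*z^2/2 + 13*z + 12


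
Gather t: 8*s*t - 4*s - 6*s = 8*s*t - 10*s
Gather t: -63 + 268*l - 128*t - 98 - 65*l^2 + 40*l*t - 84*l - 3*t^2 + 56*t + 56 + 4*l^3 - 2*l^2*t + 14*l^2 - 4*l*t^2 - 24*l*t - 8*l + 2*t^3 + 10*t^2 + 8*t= 4*l^3 - 51*l^2 + 176*l + 2*t^3 + t^2*(7 - 4*l) + t*(-2*l^2 + 16*l - 64) - 105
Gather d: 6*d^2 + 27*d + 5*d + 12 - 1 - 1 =6*d^2 + 32*d + 10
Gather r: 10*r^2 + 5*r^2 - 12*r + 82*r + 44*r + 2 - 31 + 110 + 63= 15*r^2 + 114*r + 144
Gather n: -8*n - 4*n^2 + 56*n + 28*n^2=24*n^2 + 48*n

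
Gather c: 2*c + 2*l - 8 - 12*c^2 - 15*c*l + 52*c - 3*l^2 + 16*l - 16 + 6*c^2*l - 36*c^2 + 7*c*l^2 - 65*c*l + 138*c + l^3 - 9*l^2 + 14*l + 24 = c^2*(6*l - 48) + c*(7*l^2 - 80*l + 192) + l^3 - 12*l^2 + 32*l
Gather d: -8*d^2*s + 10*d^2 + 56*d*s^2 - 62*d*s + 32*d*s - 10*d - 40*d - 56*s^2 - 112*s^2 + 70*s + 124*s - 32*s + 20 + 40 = d^2*(10 - 8*s) + d*(56*s^2 - 30*s - 50) - 168*s^2 + 162*s + 60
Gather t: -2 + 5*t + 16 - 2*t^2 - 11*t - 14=-2*t^2 - 6*t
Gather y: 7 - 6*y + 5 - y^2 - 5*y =-y^2 - 11*y + 12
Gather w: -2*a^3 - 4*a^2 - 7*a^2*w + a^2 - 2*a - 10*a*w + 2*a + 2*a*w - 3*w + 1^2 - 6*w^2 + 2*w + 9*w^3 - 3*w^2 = -2*a^3 - 3*a^2 + 9*w^3 - 9*w^2 + w*(-7*a^2 - 8*a - 1) + 1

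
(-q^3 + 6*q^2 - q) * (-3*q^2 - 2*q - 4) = 3*q^5 - 16*q^4 - 5*q^3 - 22*q^2 + 4*q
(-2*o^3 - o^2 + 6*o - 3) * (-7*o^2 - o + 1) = 14*o^5 + 9*o^4 - 43*o^3 + 14*o^2 + 9*o - 3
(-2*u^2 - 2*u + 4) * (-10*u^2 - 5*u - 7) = 20*u^4 + 30*u^3 - 16*u^2 - 6*u - 28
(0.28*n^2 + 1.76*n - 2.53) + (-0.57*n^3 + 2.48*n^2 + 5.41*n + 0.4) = -0.57*n^3 + 2.76*n^2 + 7.17*n - 2.13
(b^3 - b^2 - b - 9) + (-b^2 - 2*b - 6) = b^3 - 2*b^2 - 3*b - 15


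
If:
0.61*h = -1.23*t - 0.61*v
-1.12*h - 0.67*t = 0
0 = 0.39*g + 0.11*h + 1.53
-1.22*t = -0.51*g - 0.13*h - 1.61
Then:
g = -3.98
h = 0.19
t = -0.32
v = 0.46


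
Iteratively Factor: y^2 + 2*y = (y + 2)*(y)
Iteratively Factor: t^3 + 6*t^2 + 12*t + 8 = (t + 2)*(t^2 + 4*t + 4) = (t + 2)^2*(t + 2)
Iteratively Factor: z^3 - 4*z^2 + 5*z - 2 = (z - 2)*(z^2 - 2*z + 1) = (z - 2)*(z - 1)*(z - 1)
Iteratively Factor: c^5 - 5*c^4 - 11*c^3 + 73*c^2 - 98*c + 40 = (c - 1)*(c^4 - 4*c^3 - 15*c^2 + 58*c - 40) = (c - 5)*(c - 1)*(c^3 + c^2 - 10*c + 8) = (c - 5)*(c - 1)^2*(c^2 + 2*c - 8) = (c - 5)*(c - 1)^2*(c + 4)*(c - 2)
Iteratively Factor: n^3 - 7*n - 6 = (n - 3)*(n^2 + 3*n + 2) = (n - 3)*(n + 2)*(n + 1)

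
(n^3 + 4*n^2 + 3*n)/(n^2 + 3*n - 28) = n*(n^2 + 4*n + 3)/(n^2 + 3*n - 28)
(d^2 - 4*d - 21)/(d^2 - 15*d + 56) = (d + 3)/(d - 8)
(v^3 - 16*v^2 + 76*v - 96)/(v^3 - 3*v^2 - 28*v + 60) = (v - 8)/(v + 5)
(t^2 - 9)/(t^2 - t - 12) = (t - 3)/(t - 4)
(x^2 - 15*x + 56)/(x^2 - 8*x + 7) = (x - 8)/(x - 1)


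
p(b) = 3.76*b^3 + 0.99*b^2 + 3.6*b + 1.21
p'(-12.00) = 1604.16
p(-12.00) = -6396.71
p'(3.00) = 111.06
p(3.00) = 122.44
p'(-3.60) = 142.66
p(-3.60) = -174.35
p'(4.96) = 290.93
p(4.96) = 502.23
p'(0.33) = 5.48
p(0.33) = 2.64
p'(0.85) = 13.43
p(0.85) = 7.29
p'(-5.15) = 292.58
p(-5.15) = -504.65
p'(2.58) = 83.79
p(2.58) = 81.66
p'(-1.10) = 15.07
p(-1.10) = -6.56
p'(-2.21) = 54.32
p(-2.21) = -42.50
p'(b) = 11.28*b^2 + 1.98*b + 3.6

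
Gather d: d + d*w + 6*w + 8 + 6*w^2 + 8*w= d*(w + 1) + 6*w^2 + 14*w + 8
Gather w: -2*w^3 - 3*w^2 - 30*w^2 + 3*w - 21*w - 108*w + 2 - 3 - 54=-2*w^3 - 33*w^2 - 126*w - 55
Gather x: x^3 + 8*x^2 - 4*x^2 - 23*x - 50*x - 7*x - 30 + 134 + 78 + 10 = x^3 + 4*x^2 - 80*x + 192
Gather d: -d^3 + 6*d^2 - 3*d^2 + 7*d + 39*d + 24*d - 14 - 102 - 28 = -d^3 + 3*d^2 + 70*d - 144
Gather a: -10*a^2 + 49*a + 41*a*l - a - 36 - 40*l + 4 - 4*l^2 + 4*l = -10*a^2 + a*(41*l + 48) - 4*l^2 - 36*l - 32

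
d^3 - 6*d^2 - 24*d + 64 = (d - 8)*(d - 2)*(d + 4)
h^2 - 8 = (h - 2*sqrt(2))*(h + 2*sqrt(2))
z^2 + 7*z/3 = z*(z + 7/3)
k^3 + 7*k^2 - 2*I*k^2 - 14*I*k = k*(k + 7)*(k - 2*I)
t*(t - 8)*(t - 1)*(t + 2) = t^4 - 7*t^3 - 10*t^2 + 16*t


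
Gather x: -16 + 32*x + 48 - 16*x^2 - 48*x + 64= -16*x^2 - 16*x + 96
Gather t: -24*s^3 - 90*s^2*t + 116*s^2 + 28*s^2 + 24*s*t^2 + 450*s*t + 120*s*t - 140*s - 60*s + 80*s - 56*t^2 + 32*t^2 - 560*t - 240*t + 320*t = -24*s^3 + 144*s^2 - 120*s + t^2*(24*s - 24) + t*(-90*s^2 + 570*s - 480)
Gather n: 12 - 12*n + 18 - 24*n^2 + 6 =-24*n^2 - 12*n + 36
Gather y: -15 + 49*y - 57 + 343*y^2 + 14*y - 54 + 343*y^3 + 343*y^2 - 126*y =343*y^3 + 686*y^2 - 63*y - 126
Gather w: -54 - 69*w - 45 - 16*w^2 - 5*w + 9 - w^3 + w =-w^3 - 16*w^2 - 73*w - 90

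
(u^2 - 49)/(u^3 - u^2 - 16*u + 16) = (u^2 - 49)/(u^3 - u^2 - 16*u + 16)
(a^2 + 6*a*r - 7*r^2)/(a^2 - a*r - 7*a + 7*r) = (a + 7*r)/(a - 7)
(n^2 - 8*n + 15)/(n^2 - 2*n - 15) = (n - 3)/(n + 3)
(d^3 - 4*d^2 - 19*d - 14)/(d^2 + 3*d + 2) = d - 7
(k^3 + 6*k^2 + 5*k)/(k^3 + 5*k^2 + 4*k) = (k + 5)/(k + 4)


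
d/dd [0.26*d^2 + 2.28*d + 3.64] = 0.52*d + 2.28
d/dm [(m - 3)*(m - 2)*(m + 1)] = 3*m^2 - 8*m + 1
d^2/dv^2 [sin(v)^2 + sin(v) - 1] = -sin(v) + 2*cos(2*v)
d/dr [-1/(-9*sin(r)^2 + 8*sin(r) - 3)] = 2*(4 - 9*sin(r))*cos(r)/(9*sin(r)^2 - 8*sin(r) + 3)^2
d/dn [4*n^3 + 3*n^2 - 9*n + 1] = 12*n^2 + 6*n - 9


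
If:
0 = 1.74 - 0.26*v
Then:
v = 6.69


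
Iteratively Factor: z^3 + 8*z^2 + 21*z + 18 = (z + 2)*(z^2 + 6*z + 9) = (z + 2)*(z + 3)*(z + 3)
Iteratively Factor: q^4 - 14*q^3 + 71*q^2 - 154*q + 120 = (q - 3)*(q^3 - 11*q^2 + 38*q - 40) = (q - 5)*(q - 3)*(q^2 - 6*q + 8) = (q - 5)*(q - 3)*(q - 2)*(q - 4)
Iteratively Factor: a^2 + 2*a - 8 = (a - 2)*(a + 4)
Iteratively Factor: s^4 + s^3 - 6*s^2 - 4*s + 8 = (s + 2)*(s^3 - s^2 - 4*s + 4) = (s - 1)*(s + 2)*(s^2 - 4) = (s - 1)*(s + 2)^2*(s - 2)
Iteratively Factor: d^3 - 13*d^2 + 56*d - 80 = (d - 5)*(d^2 - 8*d + 16) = (d - 5)*(d - 4)*(d - 4)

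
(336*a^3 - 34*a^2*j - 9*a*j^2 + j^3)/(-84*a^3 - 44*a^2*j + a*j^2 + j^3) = (-8*a + j)/(2*a + j)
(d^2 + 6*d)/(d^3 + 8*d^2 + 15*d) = (d + 6)/(d^2 + 8*d + 15)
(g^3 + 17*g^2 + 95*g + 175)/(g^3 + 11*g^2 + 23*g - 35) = (g + 5)/(g - 1)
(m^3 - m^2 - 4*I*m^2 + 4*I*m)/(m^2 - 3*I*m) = (m^2 - m - 4*I*m + 4*I)/(m - 3*I)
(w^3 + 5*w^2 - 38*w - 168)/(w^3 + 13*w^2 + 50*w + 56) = (w - 6)/(w + 2)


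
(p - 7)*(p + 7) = p^2 - 49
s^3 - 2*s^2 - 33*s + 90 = (s - 5)*(s - 3)*(s + 6)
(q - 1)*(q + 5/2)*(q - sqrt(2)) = q^3 - sqrt(2)*q^2 + 3*q^2/2 - 5*q/2 - 3*sqrt(2)*q/2 + 5*sqrt(2)/2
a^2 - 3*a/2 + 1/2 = (a - 1)*(a - 1/2)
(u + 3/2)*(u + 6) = u^2 + 15*u/2 + 9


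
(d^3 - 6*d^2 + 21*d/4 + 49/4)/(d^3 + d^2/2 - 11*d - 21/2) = (d - 7/2)/(d + 3)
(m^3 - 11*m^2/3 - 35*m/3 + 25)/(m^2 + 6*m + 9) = (3*m^2 - 20*m + 25)/(3*(m + 3))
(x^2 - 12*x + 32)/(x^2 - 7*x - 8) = (x - 4)/(x + 1)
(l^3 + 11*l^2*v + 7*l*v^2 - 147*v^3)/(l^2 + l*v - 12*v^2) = (l^2 + 14*l*v + 49*v^2)/(l + 4*v)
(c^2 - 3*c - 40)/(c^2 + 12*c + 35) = (c - 8)/(c + 7)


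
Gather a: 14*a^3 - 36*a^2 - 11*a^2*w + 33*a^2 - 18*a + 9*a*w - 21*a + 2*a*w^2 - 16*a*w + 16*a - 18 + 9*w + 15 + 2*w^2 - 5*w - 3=14*a^3 + a^2*(-11*w - 3) + a*(2*w^2 - 7*w - 23) + 2*w^2 + 4*w - 6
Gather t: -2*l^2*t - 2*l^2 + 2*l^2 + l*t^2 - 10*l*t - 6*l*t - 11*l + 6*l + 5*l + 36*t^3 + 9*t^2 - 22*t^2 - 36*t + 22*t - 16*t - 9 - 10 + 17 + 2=36*t^3 + t^2*(l - 13) + t*(-2*l^2 - 16*l - 30)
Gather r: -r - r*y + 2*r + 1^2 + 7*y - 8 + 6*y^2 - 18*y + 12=r*(1 - y) + 6*y^2 - 11*y + 5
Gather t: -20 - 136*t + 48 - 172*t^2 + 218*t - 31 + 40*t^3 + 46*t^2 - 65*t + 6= 40*t^3 - 126*t^2 + 17*t + 3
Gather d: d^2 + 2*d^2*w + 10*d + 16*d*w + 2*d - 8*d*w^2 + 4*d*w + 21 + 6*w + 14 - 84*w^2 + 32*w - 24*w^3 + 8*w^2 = d^2*(2*w + 1) + d*(-8*w^2 + 20*w + 12) - 24*w^3 - 76*w^2 + 38*w + 35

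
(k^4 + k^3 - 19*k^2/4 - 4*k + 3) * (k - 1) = k^5 - 23*k^3/4 + 3*k^2/4 + 7*k - 3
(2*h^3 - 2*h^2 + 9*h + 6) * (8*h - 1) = 16*h^4 - 18*h^3 + 74*h^2 + 39*h - 6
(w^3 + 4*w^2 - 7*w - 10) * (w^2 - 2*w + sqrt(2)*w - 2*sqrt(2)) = w^5 + sqrt(2)*w^4 + 2*w^4 - 15*w^3 + 2*sqrt(2)*w^3 - 15*sqrt(2)*w^2 + 4*w^2 + 4*sqrt(2)*w + 20*w + 20*sqrt(2)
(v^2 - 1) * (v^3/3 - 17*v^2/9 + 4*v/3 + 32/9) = v^5/3 - 17*v^4/9 + v^3 + 49*v^2/9 - 4*v/3 - 32/9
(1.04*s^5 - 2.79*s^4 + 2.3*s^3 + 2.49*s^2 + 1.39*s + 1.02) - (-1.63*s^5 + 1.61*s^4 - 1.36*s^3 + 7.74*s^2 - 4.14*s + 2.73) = 2.67*s^5 - 4.4*s^4 + 3.66*s^3 - 5.25*s^2 + 5.53*s - 1.71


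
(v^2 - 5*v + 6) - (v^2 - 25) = 31 - 5*v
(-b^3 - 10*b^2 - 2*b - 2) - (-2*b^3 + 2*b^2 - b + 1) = b^3 - 12*b^2 - b - 3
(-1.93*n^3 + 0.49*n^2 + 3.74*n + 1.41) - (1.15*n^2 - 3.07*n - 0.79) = -1.93*n^3 - 0.66*n^2 + 6.81*n + 2.2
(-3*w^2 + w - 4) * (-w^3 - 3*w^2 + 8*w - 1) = 3*w^5 + 8*w^4 - 23*w^3 + 23*w^2 - 33*w + 4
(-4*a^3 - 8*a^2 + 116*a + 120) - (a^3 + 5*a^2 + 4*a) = -5*a^3 - 13*a^2 + 112*a + 120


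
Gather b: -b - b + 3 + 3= 6 - 2*b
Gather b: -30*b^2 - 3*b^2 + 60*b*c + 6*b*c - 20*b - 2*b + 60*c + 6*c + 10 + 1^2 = -33*b^2 + b*(66*c - 22) + 66*c + 11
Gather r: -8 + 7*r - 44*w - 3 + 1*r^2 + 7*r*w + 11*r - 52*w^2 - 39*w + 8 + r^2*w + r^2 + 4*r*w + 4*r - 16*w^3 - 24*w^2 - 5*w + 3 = r^2*(w + 2) + r*(11*w + 22) - 16*w^3 - 76*w^2 - 88*w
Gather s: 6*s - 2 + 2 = 6*s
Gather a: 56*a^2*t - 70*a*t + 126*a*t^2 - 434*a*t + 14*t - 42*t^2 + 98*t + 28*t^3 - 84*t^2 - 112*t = 56*a^2*t + a*(126*t^2 - 504*t) + 28*t^3 - 126*t^2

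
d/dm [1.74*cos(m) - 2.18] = -1.74*sin(m)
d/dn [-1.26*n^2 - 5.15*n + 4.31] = -2.52*n - 5.15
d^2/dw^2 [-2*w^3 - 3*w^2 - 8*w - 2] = -12*w - 6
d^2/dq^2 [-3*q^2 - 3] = -6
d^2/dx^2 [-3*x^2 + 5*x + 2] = -6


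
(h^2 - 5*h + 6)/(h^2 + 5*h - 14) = (h - 3)/(h + 7)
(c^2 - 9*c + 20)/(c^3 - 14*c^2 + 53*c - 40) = (c - 4)/(c^2 - 9*c + 8)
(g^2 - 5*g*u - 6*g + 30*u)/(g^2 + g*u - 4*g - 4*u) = (g^2 - 5*g*u - 6*g + 30*u)/(g^2 + g*u - 4*g - 4*u)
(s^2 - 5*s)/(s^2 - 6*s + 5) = s/(s - 1)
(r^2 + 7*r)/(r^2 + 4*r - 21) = r/(r - 3)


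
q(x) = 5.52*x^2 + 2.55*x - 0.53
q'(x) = 11.04*x + 2.55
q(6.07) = 218.33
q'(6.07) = 69.56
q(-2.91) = 38.79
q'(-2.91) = -29.58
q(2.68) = 45.95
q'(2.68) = 32.14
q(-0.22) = -0.82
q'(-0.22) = 0.12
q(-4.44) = 96.97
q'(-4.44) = -46.47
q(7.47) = 326.54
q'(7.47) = 85.02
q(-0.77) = 0.78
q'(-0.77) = -5.95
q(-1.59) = 9.37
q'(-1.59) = -15.00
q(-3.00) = 41.50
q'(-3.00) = -30.57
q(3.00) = 56.80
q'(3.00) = 35.67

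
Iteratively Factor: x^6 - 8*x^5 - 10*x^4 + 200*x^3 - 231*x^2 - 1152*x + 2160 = (x + 3)*(x^5 - 11*x^4 + 23*x^3 + 131*x^2 - 624*x + 720) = (x - 5)*(x + 3)*(x^4 - 6*x^3 - 7*x^2 + 96*x - 144) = (x - 5)*(x - 3)*(x + 3)*(x^3 - 3*x^2 - 16*x + 48) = (x - 5)*(x - 4)*(x - 3)*(x + 3)*(x^2 + x - 12) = (x - 5)*(x - 4)*(x - 3)^2*(x + 3)*(x + 4)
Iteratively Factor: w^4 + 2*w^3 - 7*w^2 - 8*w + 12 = (w - 1)*(w^3 + 3*w^2 - 4*w - 12) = (w - 1)*(w + 2)*(w^2 + w - 6) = (w - 1)*(w + 2)*(w + 3)*(w - 2)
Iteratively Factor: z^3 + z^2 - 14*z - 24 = (z + 3)*(z^2 - 2*z - 8) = (z + 2)*(z + 3)*(z - 4)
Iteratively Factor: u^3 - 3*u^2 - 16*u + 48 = (u + 4)*(u^2 - 7*u + 12) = (u - 3)*(u + 4)*(u - 4)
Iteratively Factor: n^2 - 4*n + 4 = (n - 2)*(n - 2)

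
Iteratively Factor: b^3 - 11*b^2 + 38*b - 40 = (b - 2)*(b^2 - 9*b + 20) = (b - 5)*(b - 2)*(b - 4)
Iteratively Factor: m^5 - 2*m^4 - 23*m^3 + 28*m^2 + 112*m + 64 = (m - 4)*(m^4 + 2*m^3 - 15*m^2 - 32*m - 16) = (m - 4)^2*(m^3 + 6*m^2 + 9*m + 4) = (m - 4)^2*(m + 1)*(m^2 + 5*m + 4) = (m - 4)^2*(m + 1)*(m + 4)*(m + 1)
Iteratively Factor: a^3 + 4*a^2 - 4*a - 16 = (a + 4)*(a^2 - 4) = (a + 2)*(a + 4)*(a - 2)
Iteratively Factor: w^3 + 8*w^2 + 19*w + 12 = (w + 3)*(w^2 + 5*w + 4) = (w + 1)*(w + 3)*(w + 4)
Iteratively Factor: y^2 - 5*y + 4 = (y - 1)*(y - 4)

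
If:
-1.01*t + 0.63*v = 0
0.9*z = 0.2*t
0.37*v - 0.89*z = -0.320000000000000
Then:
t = -0.81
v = -1.30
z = -0.18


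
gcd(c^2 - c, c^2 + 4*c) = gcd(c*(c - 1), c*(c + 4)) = c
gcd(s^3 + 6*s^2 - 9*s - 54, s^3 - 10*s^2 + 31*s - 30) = s - 3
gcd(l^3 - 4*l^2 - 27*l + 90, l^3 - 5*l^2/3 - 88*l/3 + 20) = l^2 - l - 30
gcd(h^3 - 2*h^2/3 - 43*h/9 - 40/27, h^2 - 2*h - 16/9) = h - 8/3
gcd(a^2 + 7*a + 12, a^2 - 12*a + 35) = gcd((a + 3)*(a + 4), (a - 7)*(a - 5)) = 1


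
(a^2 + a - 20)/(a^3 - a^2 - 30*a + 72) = (a + 5)/(a^2 + 3*a - 18)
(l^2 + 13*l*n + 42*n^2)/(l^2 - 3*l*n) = (l^2 + 13*l*n + 42*n^2)/(l*(l - 3*n))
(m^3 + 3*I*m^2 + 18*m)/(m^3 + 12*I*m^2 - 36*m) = (m - 3*I)/(m + 6*I)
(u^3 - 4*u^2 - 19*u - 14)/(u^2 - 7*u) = u + 3 + 2/u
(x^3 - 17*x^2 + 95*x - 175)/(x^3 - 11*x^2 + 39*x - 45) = (x^2 - 12*x + 35)/(x^2 - 6*x + 9)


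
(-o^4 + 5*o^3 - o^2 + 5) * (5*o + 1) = -5*o^5 + 24*o^4 - o^2 + 25*o + 5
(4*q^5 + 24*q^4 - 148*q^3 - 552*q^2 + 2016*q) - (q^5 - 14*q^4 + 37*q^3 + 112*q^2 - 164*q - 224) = 3*q^5 + 38*q^4 - 185*q^3 - 664*q^2 + 2180*q + 224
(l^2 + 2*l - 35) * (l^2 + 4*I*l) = l^4 + 2*l^3 + 4*I*l^3 - 35*l^2 + 8*I*l^2 - 140*I*l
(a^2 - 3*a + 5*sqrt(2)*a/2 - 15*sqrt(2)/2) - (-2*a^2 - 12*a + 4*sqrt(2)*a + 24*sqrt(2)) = 3*a^2 - 3*sqrt(2)*a/2 + 9*a - 63*sqrt(2)/2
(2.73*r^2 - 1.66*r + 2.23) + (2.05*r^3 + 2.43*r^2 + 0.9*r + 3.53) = 2.05*r^3 + 5.16*r^2 - 0.76*r + 5.76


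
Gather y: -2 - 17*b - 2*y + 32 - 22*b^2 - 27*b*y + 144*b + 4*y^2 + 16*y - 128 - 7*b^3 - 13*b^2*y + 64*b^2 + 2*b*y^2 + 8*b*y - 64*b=-7*b^3 + 42*b^2 + 63*b + y^2*(2*b + 4) + y*(-13*b^2 - 19*b + 14) - 98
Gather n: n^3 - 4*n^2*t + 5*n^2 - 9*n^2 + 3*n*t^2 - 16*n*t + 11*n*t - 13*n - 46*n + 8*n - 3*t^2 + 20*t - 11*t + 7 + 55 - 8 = n^3 + n^2*(-4*t - 4) + n*(3*t^2 - 5*t - 51) - 3*t^2 + 9*t + 54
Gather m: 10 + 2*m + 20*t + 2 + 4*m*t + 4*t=m*(4*t + 2) + 24*t + 12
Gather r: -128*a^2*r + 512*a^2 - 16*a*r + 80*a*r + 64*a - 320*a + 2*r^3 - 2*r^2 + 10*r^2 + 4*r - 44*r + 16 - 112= 512*a^2 - 256*a + 2*r^3 + 8*r^2 + r*(-128*a^2 + 64*a - 40) - 96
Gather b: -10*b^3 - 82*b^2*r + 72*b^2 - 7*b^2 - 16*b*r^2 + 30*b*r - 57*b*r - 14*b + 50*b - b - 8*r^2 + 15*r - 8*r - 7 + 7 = -10*b^3 + b^2*(65 - 82*r) + b*(-16*r^2 - 27*r + 35) - 8*r^2 + 7*r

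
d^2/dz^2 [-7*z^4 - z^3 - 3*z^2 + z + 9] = -84*z^2 - 6*z - 6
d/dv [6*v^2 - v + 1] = 12*v - 1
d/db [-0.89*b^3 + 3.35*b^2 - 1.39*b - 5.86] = -2.67*b^2 + 6.7*b - 1.39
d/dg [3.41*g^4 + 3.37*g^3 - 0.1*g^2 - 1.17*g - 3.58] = 13.64*g^3 + 10.11*g^2 - 0.2*g - 1.17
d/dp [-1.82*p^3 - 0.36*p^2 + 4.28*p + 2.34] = -5.46*p^2 - 0.72*p + 4.28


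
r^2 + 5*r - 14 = (r - 2)*(r + 7)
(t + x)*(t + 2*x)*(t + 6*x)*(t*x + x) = t^4*x + 9*t^3*x^2 + t^3*x + 20*t^2*x^3 + 9*t^2*x^2 + 12*t*x^4 + 20*t*x^3 + 12*x^4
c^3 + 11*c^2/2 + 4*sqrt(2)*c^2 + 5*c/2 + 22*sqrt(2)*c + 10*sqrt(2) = (c + 1/2)*(c + 5)*(c + 4*sqrt(2))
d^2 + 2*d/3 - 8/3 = (d - 4/3)*(d + 2)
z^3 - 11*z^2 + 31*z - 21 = (z - 7)*(z - 3)*(z - 1)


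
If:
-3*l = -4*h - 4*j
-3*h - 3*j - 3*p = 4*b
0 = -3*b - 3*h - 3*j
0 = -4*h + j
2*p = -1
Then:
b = 3/2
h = -3/10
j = -6/5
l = -2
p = -1/2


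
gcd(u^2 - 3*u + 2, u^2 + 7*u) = 1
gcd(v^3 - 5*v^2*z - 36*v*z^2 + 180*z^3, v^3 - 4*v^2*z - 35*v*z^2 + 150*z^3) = -v^2 - v*z + 30*z^2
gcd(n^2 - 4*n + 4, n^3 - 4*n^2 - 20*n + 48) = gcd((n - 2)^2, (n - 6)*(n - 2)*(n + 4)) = n - 2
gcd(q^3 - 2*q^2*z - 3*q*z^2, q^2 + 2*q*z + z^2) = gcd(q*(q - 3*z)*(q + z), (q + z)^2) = q + z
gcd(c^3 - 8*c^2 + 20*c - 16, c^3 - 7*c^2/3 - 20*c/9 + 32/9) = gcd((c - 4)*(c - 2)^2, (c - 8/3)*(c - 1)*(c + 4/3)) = 1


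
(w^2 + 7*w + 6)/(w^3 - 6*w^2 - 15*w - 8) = (w + 6)/(w^2 - 7*w - 8)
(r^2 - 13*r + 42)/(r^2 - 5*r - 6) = (r - 7)/(r + 1)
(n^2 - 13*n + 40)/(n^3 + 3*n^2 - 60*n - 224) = (n - 5)/(n^2 + 11*n + 28)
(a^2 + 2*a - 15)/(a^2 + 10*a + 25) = (a - 3)/(a + 5)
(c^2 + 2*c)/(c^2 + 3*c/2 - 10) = 2*c*(c + 2)/(2*c^2 + 3*c - 20)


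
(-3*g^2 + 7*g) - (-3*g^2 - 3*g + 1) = 10*g - 1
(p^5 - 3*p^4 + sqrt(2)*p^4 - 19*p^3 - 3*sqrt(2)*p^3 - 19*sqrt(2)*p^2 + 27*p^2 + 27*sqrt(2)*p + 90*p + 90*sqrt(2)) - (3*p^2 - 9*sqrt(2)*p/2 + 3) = p^5 - 3*p^4 + sqrt(2)*p^4 - 19*p^3 - 3*sqrt(2)*p^3 - 19*sqrt(2)*p^2 + 24*p^2 + 63*sqrt(2)*p/2 + 90*p - 3 + 90*sqrt(2)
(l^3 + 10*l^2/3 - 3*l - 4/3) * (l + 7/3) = l^4 + 17*l^3/3 + 43*l^2/9 - 25*l/3 - 28/9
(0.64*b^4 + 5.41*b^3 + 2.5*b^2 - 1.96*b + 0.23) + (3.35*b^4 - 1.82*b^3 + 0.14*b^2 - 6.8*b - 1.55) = 3.99*b^4 + 3.59*b^3 + 2.64*b^2 - 8.76*b - 1.32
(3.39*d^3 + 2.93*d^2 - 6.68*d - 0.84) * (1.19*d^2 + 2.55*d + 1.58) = 4.0341*d^5 + 12.1312*d^4 + 4.8785*d^3 - 13.4042*d^2 - 12.6964*d - 1.3272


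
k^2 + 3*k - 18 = (k - 3)*(k + 6)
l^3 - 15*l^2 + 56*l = l*(l - 8)*(l - 7)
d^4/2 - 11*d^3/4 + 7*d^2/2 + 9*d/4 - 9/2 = (d/2 + 1/2)*(d - 3)*(d - 2)*(d - 3/2)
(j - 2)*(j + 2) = j^2 - 4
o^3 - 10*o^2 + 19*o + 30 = (o - 6)*(o - 5)*(o + 1)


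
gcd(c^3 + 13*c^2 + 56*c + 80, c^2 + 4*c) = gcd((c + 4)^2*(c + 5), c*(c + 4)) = c + 4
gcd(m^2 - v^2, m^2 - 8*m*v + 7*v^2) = -m + v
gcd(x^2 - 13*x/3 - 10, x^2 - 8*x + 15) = 1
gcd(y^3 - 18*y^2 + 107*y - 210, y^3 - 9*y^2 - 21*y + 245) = y - 7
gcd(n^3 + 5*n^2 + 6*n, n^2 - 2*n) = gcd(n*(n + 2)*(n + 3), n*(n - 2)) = n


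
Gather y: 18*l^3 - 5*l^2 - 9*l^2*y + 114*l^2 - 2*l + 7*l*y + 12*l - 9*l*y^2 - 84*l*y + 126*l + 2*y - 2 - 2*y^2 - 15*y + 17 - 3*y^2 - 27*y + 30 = 18*l^3 + 109*l^2 + 136*l + y^2*(-9*l - 5) + y*(-9*l^2 - 77*l - 40) + 45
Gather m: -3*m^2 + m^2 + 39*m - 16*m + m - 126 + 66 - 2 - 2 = -2*m^2 + 24*m - 64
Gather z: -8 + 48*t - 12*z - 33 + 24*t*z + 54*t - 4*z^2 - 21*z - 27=102*t - 4*z^2 + z*(24*t - 33) - 68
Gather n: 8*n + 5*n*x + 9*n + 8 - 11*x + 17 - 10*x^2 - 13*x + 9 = n*(5*x + 17) - 10*x^2 - 24*x + 34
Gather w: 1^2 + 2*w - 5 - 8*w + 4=-6*w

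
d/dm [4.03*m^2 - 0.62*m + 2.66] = 8.06*m - 0.62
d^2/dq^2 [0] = 0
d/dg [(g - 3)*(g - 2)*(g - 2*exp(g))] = -2*g^2*exp(g) + 3*g^2 + 6*g*exp(g) - 10*g - 2*exp(g) + 6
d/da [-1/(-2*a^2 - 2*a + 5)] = 2*(-2*a - 1)/(2*a^2 + 2*a - 5)^2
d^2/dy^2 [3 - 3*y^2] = -6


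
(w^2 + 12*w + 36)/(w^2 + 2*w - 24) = (w + 6)/(w - 4)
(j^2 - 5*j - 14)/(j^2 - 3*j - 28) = (j + 2)/(j + 4)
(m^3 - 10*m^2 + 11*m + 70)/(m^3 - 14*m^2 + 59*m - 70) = (m + 2)/(m - 2)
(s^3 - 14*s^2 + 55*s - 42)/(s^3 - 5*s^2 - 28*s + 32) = (s^2 - 13*s + 42)/(s^2 - 4*s - 32)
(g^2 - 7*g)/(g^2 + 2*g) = (g - 7)/(g + 2)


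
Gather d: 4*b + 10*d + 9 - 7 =4*b + 10*d + 2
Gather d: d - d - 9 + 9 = 0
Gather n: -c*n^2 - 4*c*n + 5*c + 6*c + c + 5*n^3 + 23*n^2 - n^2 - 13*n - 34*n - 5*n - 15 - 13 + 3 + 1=12*c + 5*n^3 + n^2*(22 - c) + n*(-4*c - 52) - 24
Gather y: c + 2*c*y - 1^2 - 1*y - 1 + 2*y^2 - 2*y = c + 2*y^2 + y*(2*c - 3) - 2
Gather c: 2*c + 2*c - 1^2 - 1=4*c - 2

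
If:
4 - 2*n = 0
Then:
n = 2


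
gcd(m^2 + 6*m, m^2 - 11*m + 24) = 1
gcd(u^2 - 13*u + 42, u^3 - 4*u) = 1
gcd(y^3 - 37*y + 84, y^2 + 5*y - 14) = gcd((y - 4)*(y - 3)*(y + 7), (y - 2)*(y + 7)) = y + 7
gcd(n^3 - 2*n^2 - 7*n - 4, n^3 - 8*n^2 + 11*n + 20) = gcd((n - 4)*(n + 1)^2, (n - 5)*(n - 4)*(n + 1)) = n^2 - 3*n - 4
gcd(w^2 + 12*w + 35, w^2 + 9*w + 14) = w + 7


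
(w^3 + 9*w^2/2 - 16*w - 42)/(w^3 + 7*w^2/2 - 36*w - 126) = (2*w^2 - 3*w - 14)/(2*w^2 - 5*w - 42)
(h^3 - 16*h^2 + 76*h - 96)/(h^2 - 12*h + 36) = (h^2 - 10*h + 16)/(h - 6)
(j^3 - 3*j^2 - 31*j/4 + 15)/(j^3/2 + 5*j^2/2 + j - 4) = (4*j^3 - 12*j^2 - 31*j + 60)/(2*(j^3 + 5*j^2 + 2*j - 8))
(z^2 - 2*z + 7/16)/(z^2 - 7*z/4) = (z - 1/4)/z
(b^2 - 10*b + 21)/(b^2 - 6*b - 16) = (-b^2 + 10*b - 21)/(-b^2 + 6*b + 16)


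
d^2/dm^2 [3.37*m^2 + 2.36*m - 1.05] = 6.74000000000000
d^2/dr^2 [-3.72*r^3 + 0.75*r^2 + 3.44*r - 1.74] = 1.5 - 22.32*r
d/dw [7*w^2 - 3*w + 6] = 14*w - 3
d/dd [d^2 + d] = 2*d + 1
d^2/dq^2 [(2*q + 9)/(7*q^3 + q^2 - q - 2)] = 2*((2*q + 9)*(21*q^2 + 2*q - 1)^2 + (-42*q^2 - 4*q - (2*q + 9)*(21*q + 1) + 2)*(7*q^3 + q^2 - q - 2))/(7*q^3 + q^2 - q - 2)^3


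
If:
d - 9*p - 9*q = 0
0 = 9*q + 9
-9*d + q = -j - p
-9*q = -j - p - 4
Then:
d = -14/9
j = -1120/81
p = 67/81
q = -1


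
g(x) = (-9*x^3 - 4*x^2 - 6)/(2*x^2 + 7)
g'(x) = -4*x*(-9*x^3 - 4*x^2 - 6)/(2*x^2 + 7)^2 + (-27*x^2 - 8*x)/(2*x^2 + 7) = x*(-18*x^3 - 189*x - 32)/(4*x^4 + 28*x^2 + 49)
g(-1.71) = 2.13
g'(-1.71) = -3.95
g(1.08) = -2.36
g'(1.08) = -3.21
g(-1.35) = 0.83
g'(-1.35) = -3.19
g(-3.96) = 12.78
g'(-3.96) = -4.94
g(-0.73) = -0.57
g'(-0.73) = -1.27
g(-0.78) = -0.51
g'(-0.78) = -1.43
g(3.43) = -13.63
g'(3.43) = -5.18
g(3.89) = -16.00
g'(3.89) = -5.12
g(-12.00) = 50.75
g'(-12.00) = -4.60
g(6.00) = -26.51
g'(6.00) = -4.86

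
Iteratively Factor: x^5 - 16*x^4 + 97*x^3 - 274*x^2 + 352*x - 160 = (x - 5)*(x^4 - 11*x^3 + 42*x^2 - 64*x + 32) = (x - 5)*(x - 1)*(x^3 - 10*x^2 + 32*x - 32) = (x - 5)*(x - 4)*(x - 1)*(x^2 - 6*x + 8) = (x - 5)*(x - 4)*(x - 2)*(x - 1)*(x - 4)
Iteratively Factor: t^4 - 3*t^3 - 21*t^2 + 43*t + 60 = (t + 4)*(t^3 - 7*t^2 + 7*t + 15) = (t - 3)*(t + 4)*(t^2 - 4*t - 5) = (t - 3)*(t + 1)*(t + 4)*(t - 5)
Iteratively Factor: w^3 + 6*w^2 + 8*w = (w + 2)*(w^2 + 4*w) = w*(w + 2)*(w + 4)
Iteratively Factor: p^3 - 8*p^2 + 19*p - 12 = (p - 1)*(p^2 - 7*p + 12) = (p - 3)*(p - 1)*(p - 4)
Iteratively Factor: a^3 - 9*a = (a - 3)*(a^2 + 3*a) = a*(a - 3)*(a + 3)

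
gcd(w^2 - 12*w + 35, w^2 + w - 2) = 1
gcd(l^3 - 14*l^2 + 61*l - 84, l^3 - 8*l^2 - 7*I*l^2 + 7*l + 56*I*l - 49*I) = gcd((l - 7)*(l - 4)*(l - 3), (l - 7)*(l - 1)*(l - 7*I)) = l - 7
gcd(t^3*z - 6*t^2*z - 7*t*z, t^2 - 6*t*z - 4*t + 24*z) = 1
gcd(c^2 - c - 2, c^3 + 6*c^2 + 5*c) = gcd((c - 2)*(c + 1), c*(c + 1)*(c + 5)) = c + 1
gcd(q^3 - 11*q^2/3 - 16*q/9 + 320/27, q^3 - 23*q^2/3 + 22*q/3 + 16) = q - 8/3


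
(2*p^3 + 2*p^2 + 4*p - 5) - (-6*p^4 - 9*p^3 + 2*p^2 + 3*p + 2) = 6*p^4 + 11*p^3 + p - 7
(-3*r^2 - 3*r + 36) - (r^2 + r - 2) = -4*r^2 - 4*r + 38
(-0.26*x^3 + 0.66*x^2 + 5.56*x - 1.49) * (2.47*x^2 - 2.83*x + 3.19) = -0.6422*x^5 + 2.366*x^4 + 11.036*x^3 - 17.3097*x^2 + 21.9531*x - 4.7531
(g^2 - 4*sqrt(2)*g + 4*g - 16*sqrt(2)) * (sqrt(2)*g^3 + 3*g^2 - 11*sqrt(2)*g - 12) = sqrt(2)*g^5 - 5*g^4 + 4*sqrt(2)*g^4 - 23*sqrt(2)*g^3 - 20*g^3 - 92*sqrt(2)*g^2 + 76*g^2 + 48*sqrt(2)*g + 304*g + 192*sqrt(2)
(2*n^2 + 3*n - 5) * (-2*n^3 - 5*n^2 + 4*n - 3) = -4*n^5 - 16*n^4 + 3*n^3 + 31*n^2 - 29*n + 15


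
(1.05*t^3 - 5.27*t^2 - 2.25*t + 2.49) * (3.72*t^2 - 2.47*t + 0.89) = 3.906*t^5 - 22.1979*t^4 + 5.5814*t^3 + 10.13*t^2 - 8.1528*t + 2.2161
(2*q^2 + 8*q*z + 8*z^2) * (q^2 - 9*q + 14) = 2*q^4 + 8*q^3*z - 18*q^3 + 8*q^2*z^2 - 72*q^2*z + 28*q^2 - 72*q*z^2 + 112*q*z + 112*z^2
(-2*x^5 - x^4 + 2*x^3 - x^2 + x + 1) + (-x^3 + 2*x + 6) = -2*x^5 - x^4 + x^3 - x^2 + 3*x + 7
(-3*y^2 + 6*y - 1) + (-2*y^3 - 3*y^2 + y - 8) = -2*y^3 - 6*y^2 + 7*y - 9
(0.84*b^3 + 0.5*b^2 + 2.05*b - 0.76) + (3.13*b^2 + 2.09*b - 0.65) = 0.84*b^3 + 3.63*b^2 + 4.14*b - 1.41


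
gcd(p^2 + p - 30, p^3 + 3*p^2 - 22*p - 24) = p + 6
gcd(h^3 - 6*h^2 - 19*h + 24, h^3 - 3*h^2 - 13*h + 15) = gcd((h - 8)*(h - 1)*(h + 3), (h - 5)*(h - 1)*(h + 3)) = h^2 + 2*h - 3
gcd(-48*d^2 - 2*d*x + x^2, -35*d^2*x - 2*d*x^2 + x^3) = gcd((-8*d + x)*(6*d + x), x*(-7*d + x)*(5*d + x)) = 1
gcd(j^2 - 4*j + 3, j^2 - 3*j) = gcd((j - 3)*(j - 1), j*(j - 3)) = j - 3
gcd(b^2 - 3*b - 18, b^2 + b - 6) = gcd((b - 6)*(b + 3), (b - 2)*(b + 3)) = b + 3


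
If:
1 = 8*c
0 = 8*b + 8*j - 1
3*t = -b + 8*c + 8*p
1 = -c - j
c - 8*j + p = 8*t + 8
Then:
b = 5/4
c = 1/8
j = -9/8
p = 43/488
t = 37/244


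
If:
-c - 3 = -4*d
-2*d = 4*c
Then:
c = -1/3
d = 2/3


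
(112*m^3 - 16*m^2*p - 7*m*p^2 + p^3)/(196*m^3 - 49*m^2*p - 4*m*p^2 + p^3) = (4*m + p)/(7*m + p)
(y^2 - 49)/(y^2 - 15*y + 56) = (y + 7)/(y - 8)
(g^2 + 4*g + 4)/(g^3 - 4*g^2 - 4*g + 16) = (g + 2)/(g^2 - 6*g + 8)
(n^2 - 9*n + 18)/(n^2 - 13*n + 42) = (n - 3)/(n - 7)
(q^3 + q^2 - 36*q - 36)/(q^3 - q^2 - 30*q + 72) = (q^2 - 5*q - 6)/(q^2 - 7*q + 12)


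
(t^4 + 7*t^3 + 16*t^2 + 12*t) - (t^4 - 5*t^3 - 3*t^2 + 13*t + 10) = 12*t^3 + 19*t^2 - t - 10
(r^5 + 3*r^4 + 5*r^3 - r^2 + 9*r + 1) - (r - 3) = r^5 + 3*r^4 + 5*r^3 - r^2 + 8*r + 4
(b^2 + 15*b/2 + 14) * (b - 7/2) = b^3 + 4*b^2 - 49*b/4 - 49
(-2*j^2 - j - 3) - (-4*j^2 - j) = 2*j^2 - 3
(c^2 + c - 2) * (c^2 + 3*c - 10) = c^4 + 4*c^3 - 9*c^2 - 16*c + 20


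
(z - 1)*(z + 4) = z^2 + 3*z - 4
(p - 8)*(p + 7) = p^2 - p - 56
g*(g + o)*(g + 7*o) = g^3 + 8*g^2*o + 7*g*o^2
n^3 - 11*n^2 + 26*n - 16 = (n - 8)*(n - 2)*(n - 1)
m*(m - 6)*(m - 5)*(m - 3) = m^4 - 14*m^3 + 63*m^2 - 90*m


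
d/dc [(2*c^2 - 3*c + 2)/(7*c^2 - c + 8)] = (19*c^2 + 4*c - 22)/(49*c^4 - 14*c^3 + 113*c^2 - 16*c + 64)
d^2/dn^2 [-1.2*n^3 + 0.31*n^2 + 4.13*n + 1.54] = 0.62 - 7.2*n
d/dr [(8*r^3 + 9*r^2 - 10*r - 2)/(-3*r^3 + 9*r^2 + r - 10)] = (99*r^4 - 44*r^3 - 159*r^2 - 144*r + 102)/(9*r^6 - 54*r^5 + 75*r^4 + 78*r^3 - 179*r^2 - 20*r + 100)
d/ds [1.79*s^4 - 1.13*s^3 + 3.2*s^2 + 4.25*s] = 7.16*s^3 - 3.39*s^2 + 6.4*s + 4.25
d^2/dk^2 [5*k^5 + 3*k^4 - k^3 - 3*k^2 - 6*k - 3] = 100*k^3 + 36*k^2 - 6*k - 6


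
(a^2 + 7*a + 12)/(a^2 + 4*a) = (a + 3)/a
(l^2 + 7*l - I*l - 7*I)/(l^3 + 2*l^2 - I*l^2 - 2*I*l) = (l + 7)/(l*(l + 2))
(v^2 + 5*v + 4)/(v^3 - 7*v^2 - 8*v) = (v + 4)/(v*(v - 8))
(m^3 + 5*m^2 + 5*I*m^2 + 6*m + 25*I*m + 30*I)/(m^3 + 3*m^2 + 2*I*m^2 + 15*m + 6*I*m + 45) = (m + 2)/(m - 3*I)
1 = 1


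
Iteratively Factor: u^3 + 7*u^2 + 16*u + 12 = (u + 2)*(u^2 + 5*u + 6) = (u + 2)^2*(u + 3)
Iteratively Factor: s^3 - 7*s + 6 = (s - 2)*(s^2 + 2*s - 3) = (s - 2)*(s - 1)*(s + 3)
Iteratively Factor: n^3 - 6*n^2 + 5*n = (n - 5)*(n^2 - n) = (n - 5)*(n - 1)*(n)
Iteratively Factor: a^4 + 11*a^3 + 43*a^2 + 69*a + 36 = (a + 4)*(a^3 + 7*a^2 + 15*a + 9) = (a + 3)*(a + 4)*(a^2 + 4*a + 3) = (a + 3)^2*(a + 4)*(a + 1)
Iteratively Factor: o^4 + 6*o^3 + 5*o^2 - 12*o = (o + 3)*(o^3 + 3*o^2 - 4*o) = (o - 1)*(o + 3)*(o^2 + 4*o) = (o - 1)*(o + 3)*(o + 4)*(o)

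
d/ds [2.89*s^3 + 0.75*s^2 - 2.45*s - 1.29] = 8.67*s^2 + 1.5*s - 2.45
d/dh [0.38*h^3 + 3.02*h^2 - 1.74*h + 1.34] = 1.14*h^2 + 6.04*h - 1.74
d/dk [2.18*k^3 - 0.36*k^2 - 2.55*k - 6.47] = 6.54*k^2 - 0.72*k - 2.55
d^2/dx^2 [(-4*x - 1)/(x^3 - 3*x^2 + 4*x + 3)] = 2*(-(4*x + 1)*(3*x^2 - 6*x + 4)^2 + (12*x^2 - 24*x + 3*(x - 1)*(4*x + 1) + 16)*(x^3 - 3*x^2 + 4*x + 3))/(x^3 - 3*x^2 + 4*x + 3)^3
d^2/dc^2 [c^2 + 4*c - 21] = 2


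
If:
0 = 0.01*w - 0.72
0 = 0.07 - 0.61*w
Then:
No Solution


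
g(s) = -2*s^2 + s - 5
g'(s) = 1 - 4*s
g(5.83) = -67.15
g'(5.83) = -22.32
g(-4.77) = -55.28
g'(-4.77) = 20.08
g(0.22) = -4.88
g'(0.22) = 0.12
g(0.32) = -4.88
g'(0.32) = -0.28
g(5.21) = -54.08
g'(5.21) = -19.84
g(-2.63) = -21.46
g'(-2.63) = 11.52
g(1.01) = -6.03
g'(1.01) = -3.04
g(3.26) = -23.00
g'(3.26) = -12.04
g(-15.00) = -470.00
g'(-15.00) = 61.00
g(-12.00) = -305.00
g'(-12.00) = 49.00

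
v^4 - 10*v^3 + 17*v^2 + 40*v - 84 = (v - 7)*(v - 3)*(v - 2)*(v + 2)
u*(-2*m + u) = -2*m*u + u^2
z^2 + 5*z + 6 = (z + 2)*(z + 3)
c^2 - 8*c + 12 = (c - 6)*(c - 2)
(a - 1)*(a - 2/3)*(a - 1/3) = a^3 - 2*a^2 + 11*a/9 - 2/9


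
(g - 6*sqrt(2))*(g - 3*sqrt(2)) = g^2 - 9*sqrt(2)*g + 36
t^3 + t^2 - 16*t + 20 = (t - 2)^2*(t + 5)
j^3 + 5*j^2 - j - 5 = (j - 1)*(j + 1)*(j + 5)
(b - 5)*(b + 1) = b^2 - 4*b - 5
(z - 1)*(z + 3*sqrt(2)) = z^2 - z + 3*sqrt(2)*z - 3*sqrt(2)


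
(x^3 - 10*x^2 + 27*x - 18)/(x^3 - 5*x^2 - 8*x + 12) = (x - 3)/(x + 2)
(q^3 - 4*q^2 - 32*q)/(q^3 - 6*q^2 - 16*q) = (q + 4)/(q + 2)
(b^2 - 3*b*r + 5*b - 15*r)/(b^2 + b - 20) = (b - 3*r)/(b - 4)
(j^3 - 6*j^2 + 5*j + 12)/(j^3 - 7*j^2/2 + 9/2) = 2*(j - 4)/(2*j - 3)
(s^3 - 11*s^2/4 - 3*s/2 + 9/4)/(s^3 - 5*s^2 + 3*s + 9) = (s - 3/4)/(s - 3)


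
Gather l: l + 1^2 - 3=l - 2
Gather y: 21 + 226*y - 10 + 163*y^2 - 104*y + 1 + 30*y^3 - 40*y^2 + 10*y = 30*y^3 + 123*y^2 + 132*y + 12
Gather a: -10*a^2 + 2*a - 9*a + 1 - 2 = -10*a^2 - 7*a - 1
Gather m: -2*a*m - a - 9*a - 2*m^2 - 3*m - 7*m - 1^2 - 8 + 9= -10*a - 2*m^2 + m*(-2*a - 10)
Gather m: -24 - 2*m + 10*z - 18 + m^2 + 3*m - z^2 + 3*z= m^2 + m - z^2 + 13*z - 42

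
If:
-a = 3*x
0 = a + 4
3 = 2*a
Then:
No Solution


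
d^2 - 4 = (d - 2)*(d + 2)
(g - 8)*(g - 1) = g^2 - 9*g + 8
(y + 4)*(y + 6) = y^2 + 10*y + 24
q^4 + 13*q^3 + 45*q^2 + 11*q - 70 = (q - 1)*(q + 2)*(q + 5)*(q + 7)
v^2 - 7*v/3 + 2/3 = (v - 2)*(v - 1/3)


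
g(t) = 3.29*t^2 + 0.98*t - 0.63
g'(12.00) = 79.94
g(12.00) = 484.89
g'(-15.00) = -97.72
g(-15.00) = 724.92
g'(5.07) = 34.34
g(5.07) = 88.91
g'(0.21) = 2.36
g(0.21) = -0.28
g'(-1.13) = -6.46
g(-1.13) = 2.46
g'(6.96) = 46.78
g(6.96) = 165.56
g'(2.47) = 17.23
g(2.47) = 21.86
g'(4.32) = 29.41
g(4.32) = 65.00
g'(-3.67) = -23.17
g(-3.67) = 40.09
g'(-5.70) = -36.53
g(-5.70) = 100.68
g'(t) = 6.58*t + 0.98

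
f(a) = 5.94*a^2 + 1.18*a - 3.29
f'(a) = 11.88*a + 1.18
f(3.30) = 65.29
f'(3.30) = 40.38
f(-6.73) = 257.81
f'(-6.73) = -78.77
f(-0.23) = -3.25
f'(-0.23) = -1.55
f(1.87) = 19.69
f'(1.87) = 23.40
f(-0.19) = -3.30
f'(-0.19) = -1.08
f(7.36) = 327.16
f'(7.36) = 88.62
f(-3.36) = 59.81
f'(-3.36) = -38.74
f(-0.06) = -3.34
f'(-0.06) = 0.47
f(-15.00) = 1315.51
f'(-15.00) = -177.02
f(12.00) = 866.23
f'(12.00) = 143.74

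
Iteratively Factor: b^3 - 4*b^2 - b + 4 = (b + 1)*(b^2 - 5*b + 4) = (b - 4)*(b + 1)*(b - 1)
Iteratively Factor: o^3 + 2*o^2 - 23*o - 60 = (o + 3)*(o^2 - o - 20) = (o + 3)*(o + 4)*(o - 5)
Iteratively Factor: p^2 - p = (p)*(p - 1)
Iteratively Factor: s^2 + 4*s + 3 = (s + 3)*(s + 1)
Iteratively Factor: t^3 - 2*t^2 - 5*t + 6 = (t - 3)*(t^2 + t - 2) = (t - 3)*(t + 2)*(t - 1)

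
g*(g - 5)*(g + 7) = g^3 + 2*g^2 - 35*g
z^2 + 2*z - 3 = (z - 1)*(z + 3)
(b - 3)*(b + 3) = b^2 - 9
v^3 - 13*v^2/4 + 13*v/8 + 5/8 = (v - 5/2)*(v - 1)*(v + 1/4)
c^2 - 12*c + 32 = (c - 8)*(c - 4)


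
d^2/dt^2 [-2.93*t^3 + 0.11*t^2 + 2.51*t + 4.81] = 0.22 - 17.58*t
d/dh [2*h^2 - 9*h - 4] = 4*h - 9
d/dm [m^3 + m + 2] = 3*m^2 + 1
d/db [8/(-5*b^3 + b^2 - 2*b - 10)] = 8*(15*b^2 - 2*b + 2)/(5*b^3 - b^2 + 2*b + 10)^2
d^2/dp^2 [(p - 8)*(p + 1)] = 2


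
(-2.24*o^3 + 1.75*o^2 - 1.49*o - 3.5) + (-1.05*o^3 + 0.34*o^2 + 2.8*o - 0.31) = -3.29*o^3 + 2.09*o^2 + 1.31*o - 3.81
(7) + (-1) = 6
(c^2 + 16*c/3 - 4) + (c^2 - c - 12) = 2*c^2 + 13*c/3 - 16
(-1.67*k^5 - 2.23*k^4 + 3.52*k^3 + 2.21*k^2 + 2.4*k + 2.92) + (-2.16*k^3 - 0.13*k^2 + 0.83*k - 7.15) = -1.67*k^5 - 2.23*k^4 + 1.36*k^3 + 2.08*k^2 + 3.23*k - 4.23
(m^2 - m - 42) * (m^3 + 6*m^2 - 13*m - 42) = m^5 + 5*m^4 - 61*m^3 - 281*m^2 + 588*m + 1764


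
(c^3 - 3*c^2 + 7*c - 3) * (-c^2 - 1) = -c^5 + 3*c^4 - 8*c^3 + 6*c^2 - 7*c + 3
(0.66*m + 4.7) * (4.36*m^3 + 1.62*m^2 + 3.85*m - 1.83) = 2.8776*m^4 + 21.5612*m^3 + 10.155*m^2 + 16.8872*m - 8.601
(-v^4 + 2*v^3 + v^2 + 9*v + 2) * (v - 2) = -v^5 + 4*v^4 - 3*v^3 + 7*v^2 - 16*v - 4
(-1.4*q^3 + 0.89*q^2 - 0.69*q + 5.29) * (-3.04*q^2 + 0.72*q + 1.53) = 4.256*q^5 - 3.7136*q^4 + 0.5964*q^3 - 15.2167*q^2 + 2.7531*q + 8.0937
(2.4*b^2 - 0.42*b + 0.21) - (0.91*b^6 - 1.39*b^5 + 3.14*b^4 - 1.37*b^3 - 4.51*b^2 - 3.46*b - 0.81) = -0.91*b^6 + 1.39*b^5 - 3.14*b^4 + 1.37*b^3 + 6.91*b^2 + 3.04*b + 1.02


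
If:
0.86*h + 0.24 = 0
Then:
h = -0.28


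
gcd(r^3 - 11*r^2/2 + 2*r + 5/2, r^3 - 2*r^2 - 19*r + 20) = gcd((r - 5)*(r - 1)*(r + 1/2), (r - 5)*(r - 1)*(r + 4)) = r^2 - 6*r + 5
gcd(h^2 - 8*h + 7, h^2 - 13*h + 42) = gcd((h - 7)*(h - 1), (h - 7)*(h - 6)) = h - 7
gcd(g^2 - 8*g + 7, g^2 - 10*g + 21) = g - 7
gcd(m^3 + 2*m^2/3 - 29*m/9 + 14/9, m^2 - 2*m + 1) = m - 1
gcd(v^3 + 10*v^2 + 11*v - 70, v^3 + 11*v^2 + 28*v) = v + 7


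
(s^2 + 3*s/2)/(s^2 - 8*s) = (s + 3/2)/(s - 8)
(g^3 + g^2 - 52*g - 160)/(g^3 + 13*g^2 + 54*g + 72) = (g^2 - 3*g - 40)/(g^2 + 9*g + 18)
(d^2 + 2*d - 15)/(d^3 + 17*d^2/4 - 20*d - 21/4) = 4*(d + 5)/(4*d^2 + 29*d + 7)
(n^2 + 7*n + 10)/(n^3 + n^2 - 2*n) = (n + 5)/(n*(n - 1))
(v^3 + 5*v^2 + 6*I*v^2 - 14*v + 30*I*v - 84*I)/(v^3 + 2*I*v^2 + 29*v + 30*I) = (v^2 + 5*v - 14)/(v^2 - 4*I*v + 5)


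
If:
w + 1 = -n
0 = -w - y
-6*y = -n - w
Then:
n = -7/6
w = 1/6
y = -1/6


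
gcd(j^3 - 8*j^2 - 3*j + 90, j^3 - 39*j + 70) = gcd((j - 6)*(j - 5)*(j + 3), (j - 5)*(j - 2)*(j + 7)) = j - 5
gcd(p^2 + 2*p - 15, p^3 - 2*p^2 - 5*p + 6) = p - 3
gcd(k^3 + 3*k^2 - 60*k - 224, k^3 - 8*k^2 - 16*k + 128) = k^2 - 4*k - 32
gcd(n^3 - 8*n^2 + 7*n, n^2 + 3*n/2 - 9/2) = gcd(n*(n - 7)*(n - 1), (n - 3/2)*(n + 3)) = 1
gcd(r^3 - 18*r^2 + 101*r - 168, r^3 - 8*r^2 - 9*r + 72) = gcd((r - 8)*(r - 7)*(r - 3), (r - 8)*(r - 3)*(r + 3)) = r^2 - 11*r + 24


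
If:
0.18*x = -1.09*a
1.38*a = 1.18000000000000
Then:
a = 0.86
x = -5.18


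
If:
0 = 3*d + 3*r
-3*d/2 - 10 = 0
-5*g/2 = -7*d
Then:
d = -20/3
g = -56/3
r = 20/3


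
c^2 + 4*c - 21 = (c - 3)*(c + 7)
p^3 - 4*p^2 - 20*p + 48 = (p - 6)*(p - 2)*(p + 4)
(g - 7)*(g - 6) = g^2 - 13*g + 42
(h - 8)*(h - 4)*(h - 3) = h^3 - 15*h^2 + 68*h - 96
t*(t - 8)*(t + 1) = t^3 - 7*t^2 - 8*t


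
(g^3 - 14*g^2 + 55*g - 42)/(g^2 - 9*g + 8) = (g^2 - 13*g + 42)/(g - 8)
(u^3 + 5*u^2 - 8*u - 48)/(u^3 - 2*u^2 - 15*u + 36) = (u + 4)/(u - 3)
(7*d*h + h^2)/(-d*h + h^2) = (-7*d - h)/(d - h)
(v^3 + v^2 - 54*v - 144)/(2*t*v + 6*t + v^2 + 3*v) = (v^2 - 2*v - 48)/(2*t + v)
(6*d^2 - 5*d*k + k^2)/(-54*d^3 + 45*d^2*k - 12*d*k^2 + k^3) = (-2*d + k)/(18*d^2 - 9*d*k + k^2)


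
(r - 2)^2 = r^2 - 4*r + 4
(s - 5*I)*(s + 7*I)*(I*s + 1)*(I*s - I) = -s^4 + s^3 - I*s^3 - 37*s^2 + I*s^2 + 37*s + 35*I*s - 35*I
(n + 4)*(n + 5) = n^2 + 9*n + 20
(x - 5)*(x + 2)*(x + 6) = x^3 + 3*x^2 - 28*x - 60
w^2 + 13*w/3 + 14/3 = (w + 2)*(w + 7/3)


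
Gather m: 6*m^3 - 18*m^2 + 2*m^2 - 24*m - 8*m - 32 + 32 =6*m^3 - 16*m^2 - 32*m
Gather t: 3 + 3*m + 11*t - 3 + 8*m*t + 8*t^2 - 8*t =3*m + 8*t^2 + t*(8*m + 3)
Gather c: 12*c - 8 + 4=12*c - 4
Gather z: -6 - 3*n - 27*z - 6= -3*n - 27*z - 12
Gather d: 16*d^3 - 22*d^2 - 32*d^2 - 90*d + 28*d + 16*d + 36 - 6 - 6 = 16*d^3 - 54*d^2 - 46*d + 24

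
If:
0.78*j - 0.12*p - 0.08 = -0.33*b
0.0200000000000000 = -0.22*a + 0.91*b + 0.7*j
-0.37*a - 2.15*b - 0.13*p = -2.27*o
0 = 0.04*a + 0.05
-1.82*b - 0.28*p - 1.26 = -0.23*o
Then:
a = -1.25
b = -6.12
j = 7.59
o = -4.18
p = 31.85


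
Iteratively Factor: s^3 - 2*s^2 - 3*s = (s)*(s^2 - 2*s - 3) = s*(s + 1)*(s - 3)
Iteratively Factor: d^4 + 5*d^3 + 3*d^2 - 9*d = (d + 3)*(d^3 + 2*d^2 - 3*d) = (d - 1)*(d + 3)*(d^2 + 3*d) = d*(d - 1)*(d + 3)*(d + 3)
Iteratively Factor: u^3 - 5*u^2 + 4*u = (u - 4)*(u^2 - u) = (u - 4)*(u - 1)*(u)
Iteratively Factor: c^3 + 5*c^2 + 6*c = (c)*(c^2 + 5*c + 6) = c*(c + 2)*(c + 3)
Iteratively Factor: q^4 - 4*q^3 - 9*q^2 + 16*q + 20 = (q + 2)*(q^3 - 6*q^2 + 3*q + 10) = (q + 1)*(q + 2)*(q^2 - 7*q + 10) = (q - 2)*(q + 1)*(q + 2)*(q - 5)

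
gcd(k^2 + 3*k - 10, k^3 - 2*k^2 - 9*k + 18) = k - 2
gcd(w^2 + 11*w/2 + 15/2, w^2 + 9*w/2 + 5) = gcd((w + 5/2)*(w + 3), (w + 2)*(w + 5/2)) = w + 5/2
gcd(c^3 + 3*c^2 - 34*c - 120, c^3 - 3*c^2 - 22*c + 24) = c^2 - 2*c - 24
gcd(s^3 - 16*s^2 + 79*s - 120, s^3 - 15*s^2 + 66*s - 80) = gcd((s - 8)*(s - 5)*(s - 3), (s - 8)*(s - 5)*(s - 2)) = s^2 - 13*s + 40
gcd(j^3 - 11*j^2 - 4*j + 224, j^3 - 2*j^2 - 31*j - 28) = j^2 - 3*j - 28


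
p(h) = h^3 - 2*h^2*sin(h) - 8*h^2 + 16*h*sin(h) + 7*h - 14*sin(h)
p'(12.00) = 171.35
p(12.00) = 719.02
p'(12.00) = 171.35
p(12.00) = 719.02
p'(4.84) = 5.28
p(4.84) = -56.60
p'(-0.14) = -9.13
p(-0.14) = 1.13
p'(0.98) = 4.10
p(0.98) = -0.08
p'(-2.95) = 152.18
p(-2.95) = -100.97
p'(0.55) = 1.37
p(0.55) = -1.44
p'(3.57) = -28.64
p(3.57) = -38.79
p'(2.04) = -10.83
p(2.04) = -1.32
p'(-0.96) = -9.02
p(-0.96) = 10.58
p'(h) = -2*h^2*cos(h) + 3*h^2 - 4*h*sin(h) + 16*h*cos(h) - 16*h + 16*sin(h) - 14*cos(h) + 7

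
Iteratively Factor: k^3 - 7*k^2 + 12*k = (k)*(k^2 - 7*k + 12) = k*(k - 4)*(k - 3)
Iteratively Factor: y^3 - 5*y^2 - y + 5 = (y + 1)*(y^2 - 6*y + 5) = (y - 1)*(y + 1)*(y - 5)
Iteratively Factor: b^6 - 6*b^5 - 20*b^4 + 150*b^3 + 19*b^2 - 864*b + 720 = (b - 3)*(b^5 - 3*b^4 - 29*b^3 + 63*b^2 + 208*b - 240) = (b - 3)*(b + 3)*(b^4 - 6*b^3 - 11*b^2 + 96*b - 80) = (b - 3)*(b - 1)*(b + 3)*(b^3 - 5*b^2 - 16*b + 80) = (b - 5)*(b - 3)*(b - 1)*(b + 3)*(b^2 - 16) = (b - 5)*(b - 3)*(b - 1)*(b + 3)*(b + 4)*(b - 4)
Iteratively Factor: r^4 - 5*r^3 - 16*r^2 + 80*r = (r - 5)*(r^3 - 16*r) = r*(r - 5)*(r^2 - 16) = r*(r - 5)*(r - 4)*(r + 4)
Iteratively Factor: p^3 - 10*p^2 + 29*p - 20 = (p - 5)*(p^2 - 5*p + 4) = (p - 5)*(p - 1)*(p - 4)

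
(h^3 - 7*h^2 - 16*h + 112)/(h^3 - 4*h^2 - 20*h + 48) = (h^2 - 11*h + 28)/(h^2 - 8*h + 12)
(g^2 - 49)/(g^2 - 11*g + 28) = (g + 7)/(g - 4)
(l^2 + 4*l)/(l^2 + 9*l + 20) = l/(l + 5)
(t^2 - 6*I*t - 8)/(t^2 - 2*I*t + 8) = (t - 2*I)/(t + 2*I)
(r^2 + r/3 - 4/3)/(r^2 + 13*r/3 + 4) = (r - 1)/(r + 3)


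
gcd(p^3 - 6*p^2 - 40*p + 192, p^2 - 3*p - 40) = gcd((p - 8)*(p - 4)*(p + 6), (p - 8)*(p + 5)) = p - 8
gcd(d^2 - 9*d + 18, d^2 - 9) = d - 3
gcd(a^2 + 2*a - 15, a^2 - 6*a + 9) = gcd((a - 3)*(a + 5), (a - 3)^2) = a - 3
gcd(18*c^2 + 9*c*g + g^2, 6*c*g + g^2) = 6*c + g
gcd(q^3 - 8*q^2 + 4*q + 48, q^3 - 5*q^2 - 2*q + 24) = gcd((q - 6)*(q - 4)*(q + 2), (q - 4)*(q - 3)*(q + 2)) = q^2 - 2*q - 8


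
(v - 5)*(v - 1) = v^2 - 6*v + 5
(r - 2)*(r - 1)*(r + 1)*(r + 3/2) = r^4 - r^3/2 - 4*r^2 + r/2 + 3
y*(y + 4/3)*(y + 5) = y^3 + 19*y^2/3 + 20*y/3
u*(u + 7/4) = u^2 + 7*u/4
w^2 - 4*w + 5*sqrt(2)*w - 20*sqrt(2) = (w - 4)*(w + 5*sqrt(2))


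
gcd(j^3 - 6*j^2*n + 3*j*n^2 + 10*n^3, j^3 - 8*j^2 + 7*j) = 1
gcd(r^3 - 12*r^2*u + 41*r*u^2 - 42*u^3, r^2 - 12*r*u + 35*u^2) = r - 7*u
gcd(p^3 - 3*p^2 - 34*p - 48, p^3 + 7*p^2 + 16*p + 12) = p^2 + 5*p + 6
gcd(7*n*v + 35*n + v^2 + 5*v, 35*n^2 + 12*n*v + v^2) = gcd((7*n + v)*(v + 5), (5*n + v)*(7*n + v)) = 7*n + v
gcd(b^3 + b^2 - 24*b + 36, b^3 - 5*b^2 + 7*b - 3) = b - 3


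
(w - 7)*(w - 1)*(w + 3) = w^3 - 5*w^2 - 17*w + 21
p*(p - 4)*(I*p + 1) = I*p^3 + p^2 - 4*I*p^2 - 4*p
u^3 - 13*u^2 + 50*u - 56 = (u - 7)*(u - 4)*(u - 2)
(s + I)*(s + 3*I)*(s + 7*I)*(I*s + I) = I*s^4 - 11*s^3 + I*s^3 - 11*s^2 - 31*I*s^2 + 21*s - 31*I*s + 21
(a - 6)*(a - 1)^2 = a^3 - 8*a^2 + 13*a - 6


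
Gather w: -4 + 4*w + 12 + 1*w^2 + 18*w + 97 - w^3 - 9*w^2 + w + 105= -w^3 - 8*w^2 + 23*w + 210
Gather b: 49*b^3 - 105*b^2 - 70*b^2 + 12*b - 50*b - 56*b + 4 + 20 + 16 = 49*b^3 - 175*b^2 - 94*b + 40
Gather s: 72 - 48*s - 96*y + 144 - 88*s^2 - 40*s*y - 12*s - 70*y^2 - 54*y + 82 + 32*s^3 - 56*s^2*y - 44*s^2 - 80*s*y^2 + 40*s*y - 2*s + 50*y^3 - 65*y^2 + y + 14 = 32*s^3 + s^2*(-56*y - 132) + s*(-80*y^2 - 62) + 50*y^3 - 135*y^2 - 149*y + 312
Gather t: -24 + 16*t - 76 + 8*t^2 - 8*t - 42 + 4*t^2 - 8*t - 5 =12*t^2 - 147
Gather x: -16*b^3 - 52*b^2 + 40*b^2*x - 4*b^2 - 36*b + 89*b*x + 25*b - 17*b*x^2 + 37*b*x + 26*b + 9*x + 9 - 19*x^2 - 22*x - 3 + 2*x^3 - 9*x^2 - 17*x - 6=-16*b^3 - 56*b^2 + 15*b + 2*x^3 + x^2*(-17*b - 28) + x*(40*b^2 + 126*b - 30)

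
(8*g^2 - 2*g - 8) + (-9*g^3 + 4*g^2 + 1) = -9*g^3 + 12*g^2 - 2*g - 7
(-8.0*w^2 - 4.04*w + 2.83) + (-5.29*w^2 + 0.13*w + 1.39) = -13.29*w^2 - 3.91*w + 4.22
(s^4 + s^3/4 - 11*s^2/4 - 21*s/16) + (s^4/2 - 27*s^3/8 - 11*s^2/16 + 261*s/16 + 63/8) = 3*s^4/2 - 25*s^3/8 - 55*s^2/16 + 15*s + 63/8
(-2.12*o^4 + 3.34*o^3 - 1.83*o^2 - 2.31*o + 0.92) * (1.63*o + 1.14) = -3.4556*o^5 + 3.0274*o^4 + 0.8247*o^3 - 5.8515*o^2 - 1.1338*o + 1.0488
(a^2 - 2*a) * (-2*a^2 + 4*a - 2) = -2*a^4 + 8*a^3 - 10*a^2 + 4*a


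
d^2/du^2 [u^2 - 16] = 2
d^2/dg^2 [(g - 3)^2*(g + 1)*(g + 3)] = 12*g^2 - 12*g - 24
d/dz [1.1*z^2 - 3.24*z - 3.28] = 2.2*z - 3.24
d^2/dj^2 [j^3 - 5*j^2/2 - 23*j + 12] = 6*j - 5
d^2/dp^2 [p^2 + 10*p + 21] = 2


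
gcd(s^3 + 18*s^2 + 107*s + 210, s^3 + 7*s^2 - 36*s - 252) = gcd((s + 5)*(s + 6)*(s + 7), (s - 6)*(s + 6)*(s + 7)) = s^2 + 13*s + 42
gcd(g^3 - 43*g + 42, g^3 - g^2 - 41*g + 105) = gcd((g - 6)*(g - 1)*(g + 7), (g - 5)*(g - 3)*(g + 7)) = g + 7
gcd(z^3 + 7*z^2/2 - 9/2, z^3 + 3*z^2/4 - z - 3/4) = z - 1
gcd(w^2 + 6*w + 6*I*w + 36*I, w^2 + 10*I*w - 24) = w + 6*I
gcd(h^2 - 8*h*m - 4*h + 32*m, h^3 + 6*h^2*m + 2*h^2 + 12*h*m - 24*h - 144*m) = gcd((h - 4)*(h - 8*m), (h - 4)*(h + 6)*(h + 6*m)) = h - 4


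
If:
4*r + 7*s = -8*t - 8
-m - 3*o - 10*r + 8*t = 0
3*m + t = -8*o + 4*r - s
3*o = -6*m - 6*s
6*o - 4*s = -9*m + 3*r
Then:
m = -16/1441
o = -3760/18733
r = -10928/18733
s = 2088/18733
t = -15096/18733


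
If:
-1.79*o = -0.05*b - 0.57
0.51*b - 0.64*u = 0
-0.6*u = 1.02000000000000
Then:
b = -2.13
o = 0.26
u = -1.70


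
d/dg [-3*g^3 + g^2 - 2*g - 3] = -9*g^2 + 2*g - 2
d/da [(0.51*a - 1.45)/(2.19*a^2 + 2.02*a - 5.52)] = (-1.1169*a^2 + 6.351*a + 0.1138)/(4.7961*a^4 + 8.8476*a^3 - 20.0972*a^2 - 22.3008*a + 30.4704)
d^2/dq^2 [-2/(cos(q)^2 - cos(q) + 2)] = 2*(-4*sin(q)^4 - 5*sin(q)^2 - 23*cos(q)/4 + 3*cos(3*q)/4 + 7)/(sin(q)^2 + cos(q) - 3)^3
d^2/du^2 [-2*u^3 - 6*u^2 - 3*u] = -12*u - 12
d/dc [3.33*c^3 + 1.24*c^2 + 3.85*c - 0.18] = 9.99*c^2 + 2.48*c + 3.85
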